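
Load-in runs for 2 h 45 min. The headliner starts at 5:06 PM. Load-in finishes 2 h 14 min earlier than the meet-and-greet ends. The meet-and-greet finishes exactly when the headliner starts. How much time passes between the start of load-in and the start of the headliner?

The meet-and-greet ends at 5:06 PM.
Load-in ends at 5:06 PM − 134 min = 2:52 PM.
Load-in starts at 2:52 PM − 165 min = 12:07 PM.
From 12:07 PM to 5:06 PM is 4 hours 59 minutes.

4 hours 59 minutes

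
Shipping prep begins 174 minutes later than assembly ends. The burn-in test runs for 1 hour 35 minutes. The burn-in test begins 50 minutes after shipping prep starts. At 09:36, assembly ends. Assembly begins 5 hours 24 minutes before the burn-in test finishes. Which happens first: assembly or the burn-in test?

Shipping prep starts at 09:36 + 174 min = 12:30.
The burn-in test starts at 12:30 + 50 min = 13:20.
The burn-in test ends at 13:20 + 95 min = 14:55.
Assembly starts at 14:55 − 324 min = 09:31.
Assembly starts at 09:31 and the burn-in test starts at 13:20, so assembly is first.

assembly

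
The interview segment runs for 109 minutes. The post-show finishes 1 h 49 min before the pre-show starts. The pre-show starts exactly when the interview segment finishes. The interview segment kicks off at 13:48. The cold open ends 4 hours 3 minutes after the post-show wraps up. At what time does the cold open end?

The interview segment ends at 13:48 + 109 min = 15:37.
So the pre-show starts at 15:37.
The post-show ends at 15:37 − 109 min = 13:48.
The cold open ends at 13:48 + 243 min = 17:51.

17:51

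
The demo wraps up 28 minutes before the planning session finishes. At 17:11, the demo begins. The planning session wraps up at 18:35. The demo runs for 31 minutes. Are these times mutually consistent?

No

The demo ends at 18:35 − 28 min = 18:07.
The demo starts at 18:07 − 31 min = 17:36.
But the demo is also said to start at 17:11 — a 25-minute conflict.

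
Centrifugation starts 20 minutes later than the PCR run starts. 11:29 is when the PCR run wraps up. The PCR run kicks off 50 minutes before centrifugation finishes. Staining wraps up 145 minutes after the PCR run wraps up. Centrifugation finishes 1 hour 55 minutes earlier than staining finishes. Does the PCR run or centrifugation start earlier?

the PCR run

Staining ends at 11:29 + 145 min = 13:54.
Centrifugation ends at 13:54 − 115 min = 11:59.
The PCR run starts at 11:59 − 50 min = 11:09.
Centrifugation starts at 11:09 + 20 min = 11:29.
The PCR run starts at 11:09 and centrifugation starts at 11:29, so the PCR run is first.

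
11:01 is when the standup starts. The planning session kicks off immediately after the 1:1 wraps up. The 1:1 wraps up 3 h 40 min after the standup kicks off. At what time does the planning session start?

The 1:1 ends at 11:01 + 220 min = 14:41.
So the planning session starts at 14:41.

14:41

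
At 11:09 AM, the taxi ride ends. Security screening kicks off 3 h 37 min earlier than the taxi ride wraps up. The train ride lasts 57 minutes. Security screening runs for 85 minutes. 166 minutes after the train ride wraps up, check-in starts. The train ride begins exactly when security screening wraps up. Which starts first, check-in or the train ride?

Security screening starts at 11:09 AM − 217 min = 7:32 AM.
Security screening ends at 7:32 AM + 85 min = 8:57 AM.
So the train ride starts at 8:57 AM.
The train ride ends at 8:57 AM + 57 min = 9:54 AM.
Check-in starts at 9:54 AM + 166 min = 12:40 PM.
Check-in starts at 12:40 PM and the train ride starts at 8:57 AM, so the train ride is first.

the train ride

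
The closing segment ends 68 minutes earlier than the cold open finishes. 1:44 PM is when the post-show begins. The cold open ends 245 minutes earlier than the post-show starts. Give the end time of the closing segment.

The cold open ends at 1:44 PM − 245 min = 9:39 AM.
The closing segment ends at 9:39 AM − 68 min = 8:31 AM.

8:31 AM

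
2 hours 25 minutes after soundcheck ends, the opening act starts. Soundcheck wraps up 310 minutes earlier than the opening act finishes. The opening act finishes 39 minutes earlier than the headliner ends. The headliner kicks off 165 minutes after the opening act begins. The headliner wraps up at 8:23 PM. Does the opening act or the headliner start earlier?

the opening act

The opening act ends at 8:23 PM − 39 min = 7:44 PM.
Soundcheck ends at 7:44 PM − 310 min = 2:34 PM.
The opening act starts at 2:34 PM + 145 min = 4:59 PM.
The headliner starts at 4:59 PM + 165 min = 7:44 PM.
The opening act starts at 4:59 PM and the headliner starts at 7:44 PM, so the opening act is first.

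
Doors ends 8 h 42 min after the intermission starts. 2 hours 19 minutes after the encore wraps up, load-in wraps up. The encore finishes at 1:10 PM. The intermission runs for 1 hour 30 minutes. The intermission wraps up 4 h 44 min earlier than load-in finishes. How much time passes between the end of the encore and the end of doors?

4 hours 47 minutes

Load-in ends at 1:10 PM + 139 min = 3:29 PM.
The intermission ends at 3:29 PM − 284 min = 10:45 AM.
The intermission starts at 10:45 AM − 90 min = 9:15 AM.
Doors ends at 9:15 AM + 522 min = 5:57 PM.
From 1:10 PM to 5:57 PM is 4 hours 47 minutes.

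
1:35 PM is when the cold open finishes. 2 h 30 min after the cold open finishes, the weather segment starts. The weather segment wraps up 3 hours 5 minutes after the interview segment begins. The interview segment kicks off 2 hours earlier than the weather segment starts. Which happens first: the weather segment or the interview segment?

the interview segment

The weather segment starts at 1:35 PM + 150 min = 4:05 PM.
The interview segment starts at 4:05 PM − 120 min = 2:05 PM.
The weather segment starts at 4:05 PM and the interview segment starts at 2:05 PM, so the interview segment is first.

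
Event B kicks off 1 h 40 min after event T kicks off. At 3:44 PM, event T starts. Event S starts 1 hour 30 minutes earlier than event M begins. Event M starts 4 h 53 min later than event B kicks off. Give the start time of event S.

8:47 PM

Event B starts at 3:44 PM + 100 min = 5:24 PM.
Event M starts at 5:24 PM + 293 min = 10:17 PM.
Event S starts at 10:17 PM − 90 min = 8:47 PM.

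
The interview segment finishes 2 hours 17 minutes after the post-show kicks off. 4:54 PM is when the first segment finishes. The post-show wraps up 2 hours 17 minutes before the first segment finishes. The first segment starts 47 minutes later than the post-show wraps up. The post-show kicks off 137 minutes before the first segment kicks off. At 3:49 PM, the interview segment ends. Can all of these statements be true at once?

No

The post-show ends at 4:54 PM − 137 min = 2:37 PM.
The first segment starts at 2:37 PM + 47 min = 3:24 PM.
The post-show starts at 3:24 PM − 137 min = 1:07 PM.
The interview segment ends at 1:07 PM + 137 min = 3:24 PM.
But the interview segment is also said to end at 3:49 PM — a 25-minute conflict.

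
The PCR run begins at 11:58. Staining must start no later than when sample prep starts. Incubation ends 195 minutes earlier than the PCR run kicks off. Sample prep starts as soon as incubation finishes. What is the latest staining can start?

08:43

Incubation ends at 11:58 − 195 min = 08:43.
So sample prep starts at 08:43.
Staining is bounded by sample prep, so the latest it can start is 08:43.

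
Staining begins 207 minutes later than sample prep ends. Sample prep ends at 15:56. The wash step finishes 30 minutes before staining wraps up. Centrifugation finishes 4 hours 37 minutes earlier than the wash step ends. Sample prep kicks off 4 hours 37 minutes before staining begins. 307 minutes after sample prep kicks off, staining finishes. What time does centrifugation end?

14:46

Staining starts at 15:56 + 207 min = 19:23.
Sample prep starts at 19:23 − 277 min = 14:46.
Staining ends at 14:46 + 307 min = 19:53.
The wash step ends at 19:53 − 30 min = 19:23.
Centrifugation ends at 19:23 − 277 min = 14:46.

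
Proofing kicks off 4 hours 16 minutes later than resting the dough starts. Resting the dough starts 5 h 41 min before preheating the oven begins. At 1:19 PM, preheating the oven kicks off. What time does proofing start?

Resting the dough starts at 1:19 PM − 341 min = 7:38 AM.
Proofing starts at 7:38 AM + 256 min = 11:54 AM.

11:54 AM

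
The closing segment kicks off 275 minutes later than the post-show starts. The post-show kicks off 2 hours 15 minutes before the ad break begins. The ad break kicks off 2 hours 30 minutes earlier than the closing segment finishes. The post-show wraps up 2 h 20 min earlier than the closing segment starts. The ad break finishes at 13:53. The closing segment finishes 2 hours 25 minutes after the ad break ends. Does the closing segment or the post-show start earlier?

the post-show

The closing segment ends at 13:53 + 145 min = 16:18.
The ad break starts at 16:18 − 150 min = 13:48.
The post-show starts at 13:48 − 135 min = 11:33.
The closing segment starts at 11:33 + 275 min = 16:08.
The closing segment starts at 16:08 and the post-show starts at 11:33, so the post-show is first.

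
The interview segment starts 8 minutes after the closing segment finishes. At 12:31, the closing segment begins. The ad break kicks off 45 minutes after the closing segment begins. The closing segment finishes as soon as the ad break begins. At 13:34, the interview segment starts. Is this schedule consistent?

The ad break starts at 12:31 + 45 min = 13:16.
So the closing segment ends at 13:16.
The interview segment starts at 13:16 + 8 min = 13:24.
But the interview segment is also said to start at 13:34 — a 10-minute conflict.

No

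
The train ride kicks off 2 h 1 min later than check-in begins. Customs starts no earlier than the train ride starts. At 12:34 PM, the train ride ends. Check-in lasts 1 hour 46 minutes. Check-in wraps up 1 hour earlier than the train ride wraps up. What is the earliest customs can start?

Check-in ends at 12:34 PM − 60 min = 11:34 AM.
Check-in starts at 11:34 AM − 106 min = 9:48 AM.
The train ride starts at 9:48 AM + 121 min = 11:49 AM.
Customs is bounded by the train ride, so the earliest it can start is 11:49 AM.

11:49 AM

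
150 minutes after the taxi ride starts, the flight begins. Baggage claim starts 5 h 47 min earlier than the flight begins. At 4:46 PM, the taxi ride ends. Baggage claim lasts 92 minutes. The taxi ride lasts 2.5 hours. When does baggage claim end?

The taxi ride starts at 4:46 PM − 150 min = 2:16 PM.
The flight starts at 2:16 PM + 150 min = 4:46 PM.
Baggage claim starts at 4:46 PM − 347 min = 10:59 AM.
Baggage claim ends at 10:59 AM + 92 min = 12:31 PM.

12:31 PM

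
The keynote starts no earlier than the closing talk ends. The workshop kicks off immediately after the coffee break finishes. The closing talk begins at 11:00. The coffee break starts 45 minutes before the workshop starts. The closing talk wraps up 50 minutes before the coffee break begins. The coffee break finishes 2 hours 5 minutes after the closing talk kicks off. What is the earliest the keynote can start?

The coffee break ends at 11:00 + 125 min = 13:05.
So the workshop starts at 13:05.
The coffee break starts at 13:05 − 45 min = 12:20.
The closing talk ends at 12:20 − 50 min = 11:30.
The keynote is bounded by the closing talk, so the earliest it can start is 11:30.

11:30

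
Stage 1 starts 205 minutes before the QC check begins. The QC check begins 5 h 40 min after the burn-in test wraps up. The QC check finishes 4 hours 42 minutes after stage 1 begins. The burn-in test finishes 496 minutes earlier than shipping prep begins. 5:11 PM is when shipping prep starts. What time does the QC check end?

The burn-in test ends at 5:11 PM − 496 min = 8:55 AM.
The QC check starts at 8:55 AM + 340 min = 2:35 PM.
Stage 1 starts at 2:35 PM − 205 min = 11:10 AM.
The QC check ends at 11:10 AM + 282 min = 3:52 PM.

3:52 PM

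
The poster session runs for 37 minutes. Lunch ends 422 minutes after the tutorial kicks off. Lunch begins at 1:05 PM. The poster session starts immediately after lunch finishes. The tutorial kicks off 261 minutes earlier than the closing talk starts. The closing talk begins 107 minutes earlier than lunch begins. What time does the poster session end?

2:36 PM

The closing talk starts at 1:05 PM − 107 min = 11:18 AM.
The tutorial starts at 11:18 AM − 261 min = 6:57 AM.
Lunch ends at 6:57 AM + 422 min = 1:59 PM.
So the poster session starts at 1:59 PM.
The poster session ends at 1:59 PM + 37 min = 2:36 PM.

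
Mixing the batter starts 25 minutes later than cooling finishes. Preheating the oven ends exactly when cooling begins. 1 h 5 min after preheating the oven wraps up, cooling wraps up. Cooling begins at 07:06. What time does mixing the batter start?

Preheating the oven ends at 07:06.
Cooling ends at 07:06 + 65 min = 08:11.
Mixing the batter starts at 08:11 + 25 min = 08:36.

08:36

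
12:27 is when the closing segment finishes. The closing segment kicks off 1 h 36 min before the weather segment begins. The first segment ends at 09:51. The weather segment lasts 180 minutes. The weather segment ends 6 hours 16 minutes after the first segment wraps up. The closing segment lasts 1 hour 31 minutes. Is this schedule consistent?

The weather segment ends at 09:51 + 376 min = 16:07.
The weather segment starts at 16:07 − 180 min = 13:07.
The closing segment starts at 13:07 − 96 min = 11:31.
The closing segment ends at 11:31 + 91 min = 13:02.
But the closing segment is also said to end at 12:27 — a 35-minute conflict.

No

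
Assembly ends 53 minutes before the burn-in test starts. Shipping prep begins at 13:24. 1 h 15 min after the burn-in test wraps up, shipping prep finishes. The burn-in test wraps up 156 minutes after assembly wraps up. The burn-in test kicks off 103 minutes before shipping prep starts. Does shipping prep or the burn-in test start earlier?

The burn-in test starts at 13:24 − 103 min = 11:41.
Shipping prep starts at 13:24 and the burn-in test starts at 11:41, so the burn-in test is first.

the burn-in test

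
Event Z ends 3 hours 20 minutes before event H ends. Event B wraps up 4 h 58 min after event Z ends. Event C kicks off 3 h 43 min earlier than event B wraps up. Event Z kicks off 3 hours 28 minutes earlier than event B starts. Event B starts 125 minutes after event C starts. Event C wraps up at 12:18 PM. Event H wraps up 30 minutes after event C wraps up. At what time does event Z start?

9:20 AM

Event H ends at 12:18 PM + 30 min = 12:48 PM.
Event Z ends at 12:48 PM − 200 min = 9:28 AM.
Event B ends at 9:28 AM + 298 min = 2:26 PM.
Event C starts at 2:26 PM − 223 min = 10:43 AM.
Event B starts at 10:43 AM + 125 min = 12:48 PM.
Event Z starts at 12:48 PM − 208 min = 9:20 AM.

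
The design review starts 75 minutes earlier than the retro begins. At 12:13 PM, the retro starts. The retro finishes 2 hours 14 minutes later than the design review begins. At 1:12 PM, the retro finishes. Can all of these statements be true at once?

The design review starts at 12:13 PM − 75 min = 10:58 AM.
The retro ends at 10:58 AM + 134 min = 1:12 PM.
That matches the stated 1:12 PM, so the schedule is consistent.

Yes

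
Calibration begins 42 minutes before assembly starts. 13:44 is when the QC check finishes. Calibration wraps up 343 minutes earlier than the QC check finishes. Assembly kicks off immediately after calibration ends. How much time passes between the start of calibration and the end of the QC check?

Calibration ends at 13:44 − 343 min = 08:01.
So assembly starts at 08:01.
Calibration starts at 08:01 − 42 min = 07:19.
From 07:19 to 13:44 is 6 hours 25 minutes.

6 hours 25 minutes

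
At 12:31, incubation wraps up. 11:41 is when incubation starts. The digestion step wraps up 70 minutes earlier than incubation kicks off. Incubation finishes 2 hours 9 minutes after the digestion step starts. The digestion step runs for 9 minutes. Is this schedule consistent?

Yes

The digestion step ends at 11:41 − 70 min = 10:31.
The digestion step starts at 10:31 − 9 min = 10:22.
Incubation ends at 10:22 + 129 min = 12:31.
That matches the stated 12:31, so the schedule is consistent.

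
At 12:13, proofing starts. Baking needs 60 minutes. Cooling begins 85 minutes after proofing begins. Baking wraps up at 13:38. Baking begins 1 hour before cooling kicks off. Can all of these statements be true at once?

Yes

Cooling starts at 12:13 + 85 min = 13:38.
Baking starts at 13:38 − 60 min = 12:38.
Baking ends at 12:38 + 60 min = 13:38.
That matches the stated 13:38, so the schedule is consistent.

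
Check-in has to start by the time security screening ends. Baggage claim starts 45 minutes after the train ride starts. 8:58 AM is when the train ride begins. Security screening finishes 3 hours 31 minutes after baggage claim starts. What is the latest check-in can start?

1:14 PM

Baggage claim starts at 8:58 AM + 45 min = 9:43 AM.
Security screening ends at 9:43 AM + 211 min = 1:14 PM.
Check-in is bounded by security screening, so the latest it can start is 1:14 PM.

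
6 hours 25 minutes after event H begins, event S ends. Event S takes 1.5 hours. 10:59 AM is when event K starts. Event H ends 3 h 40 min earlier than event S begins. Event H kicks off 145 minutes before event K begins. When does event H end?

9:49 AM

Event H starts at 10:59 AM − 145 min = 8:34 AM.
Event S ends at 8:34 AM + 385 min = 2:59 PM.
Event S starts at 2:59 PM − 90 min = 1:29 PM.
Event H ends at 1:29 PM − 220 min = 9:49 AM.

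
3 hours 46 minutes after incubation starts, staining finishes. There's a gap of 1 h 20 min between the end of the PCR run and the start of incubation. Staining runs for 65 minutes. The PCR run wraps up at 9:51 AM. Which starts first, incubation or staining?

incubation

Incubation starts at 9:51 AM + 80 min = 11:11 AM.
Staining ends at 11:11 AM + 226 min = 2:57 PM.
Staining starts at 2:57 PM − 65 min = 1:52 PM.
Incubation starts at 11:11 AM and staining starts at 1:52 PM, so incubation is first.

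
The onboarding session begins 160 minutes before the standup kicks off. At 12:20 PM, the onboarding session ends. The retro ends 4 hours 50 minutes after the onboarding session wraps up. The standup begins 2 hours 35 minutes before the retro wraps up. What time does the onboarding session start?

11:55 AM

The retro ends at 12:20 PM + 290 min = 5:10 PM.
The standup starts at 5:10 PM − 155 min = 2:35 PM.
The onboarding session starts at 2:35 PM − 160 min = 11:55 AM.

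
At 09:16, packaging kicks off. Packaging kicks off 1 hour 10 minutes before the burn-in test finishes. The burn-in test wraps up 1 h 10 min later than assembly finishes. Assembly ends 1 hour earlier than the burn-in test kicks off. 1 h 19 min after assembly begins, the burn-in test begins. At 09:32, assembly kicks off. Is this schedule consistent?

The burn-in test starts at 09:32 + 79 min = 10:51.
Assembly ends at 10:51 − 60 min = 09:51.
The burn-in test ends at 09:51 + 70 min = 11:01.
Packaging starts at 11:01 − 70 min = 09:51.
But packaging is also said to start at 09:16 — a 35-minute conflict.

No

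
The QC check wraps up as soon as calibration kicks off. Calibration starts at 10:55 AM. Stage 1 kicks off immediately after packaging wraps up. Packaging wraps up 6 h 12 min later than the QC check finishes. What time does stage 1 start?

The QC check ends at 10:55 AM.
Packaging ends at 10:55 AM + 372 min = 5:07 PM.
So stage 1 starts at 5:07 PM.

5:07 PM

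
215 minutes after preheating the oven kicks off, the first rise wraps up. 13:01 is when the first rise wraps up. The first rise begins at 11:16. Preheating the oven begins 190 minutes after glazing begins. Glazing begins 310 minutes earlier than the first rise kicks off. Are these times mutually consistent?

No

Glazing starts at 11:16 − 310 min = 06:06.
Preheating the oven starts at 06:06 + 190 min = 09:16.
The first rise ends at 09:16 + 215 min = 12:51.
But the first rise is also said to end at 13:01 — a 10-minute conflict.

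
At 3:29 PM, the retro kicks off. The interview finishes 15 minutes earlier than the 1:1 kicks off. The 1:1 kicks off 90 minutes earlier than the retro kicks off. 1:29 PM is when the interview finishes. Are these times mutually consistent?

No

The 1:1 starts at 3:29 PM − 90 min = 1:59 PM.
The interview ends at 1:59 PM − 15 min = 1:44 PM.
But the interview is also said to end at 1:29 PM — a 15-minute conflict.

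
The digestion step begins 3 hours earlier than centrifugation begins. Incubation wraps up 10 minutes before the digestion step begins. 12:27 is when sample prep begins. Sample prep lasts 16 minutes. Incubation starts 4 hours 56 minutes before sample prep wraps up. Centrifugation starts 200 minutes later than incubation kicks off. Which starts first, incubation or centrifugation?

incubation

Sample prep ends at 12:27 + 16 min = 12:43.
Incubation starts at 12:43 − 296 min = 07:47.
Centrifugation starts at 07:47 + 200 min = 11:07.
Incubation starts at 07:47 and centrifugation starts at 11:07, so incubation is first.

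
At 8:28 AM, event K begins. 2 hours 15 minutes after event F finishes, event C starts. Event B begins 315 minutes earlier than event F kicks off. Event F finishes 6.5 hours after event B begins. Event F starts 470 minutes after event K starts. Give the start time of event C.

Event F starts at 8:28 AM + 470 min = 4:18 PM.
Event B starts at 4:18 PM − 315 min = 11:03 AM.
Event F ends at 11:03 AM + 390 min = 5:33 PM.
Event C starts at 5:33 PM + 135 min = 7:48 PM.

7:48 PM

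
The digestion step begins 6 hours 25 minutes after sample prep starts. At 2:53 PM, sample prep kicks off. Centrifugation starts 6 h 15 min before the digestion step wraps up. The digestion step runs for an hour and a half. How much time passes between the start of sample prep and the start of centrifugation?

The digestion step starts at 2:53 PM + 385 min = 9:18 PM.
The digestion step ends at 9:18 PM + 90 min = 10:48 PM.
Centrifugation starts at 10:48 PM − 375 min = 4:33 PM.
From 2:53 PM to 4:33 PM is 1 h 40 min.

1 h 40 min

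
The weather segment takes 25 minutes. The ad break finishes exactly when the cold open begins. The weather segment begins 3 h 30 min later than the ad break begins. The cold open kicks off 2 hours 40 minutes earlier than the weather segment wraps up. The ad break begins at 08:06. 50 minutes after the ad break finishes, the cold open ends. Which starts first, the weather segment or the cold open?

The weather segment starts at 08:06 + 210 min = 11:36.
The weather segment ends at 11:36 + 25 min = 12:01.
The cold open starts at 12:01 − 160 min = 09:21.
The weather segment starts at 11:36 and the cold open starts at 09:21, so the cold open is first.

the cold open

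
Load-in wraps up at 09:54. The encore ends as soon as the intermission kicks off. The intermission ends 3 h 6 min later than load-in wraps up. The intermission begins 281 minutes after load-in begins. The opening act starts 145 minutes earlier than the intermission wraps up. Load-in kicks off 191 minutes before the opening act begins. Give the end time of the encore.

The intermission ends at 09:54 + 186 min = 13:00.
The opening act starts at 13:00 − 145 min = 10:35.
Load-in starts at 10:35 − 191 min = 07:24.
The intermission starts at 07:24 + 281 min = 12:05.
So the encore ends at 12:05.

12:05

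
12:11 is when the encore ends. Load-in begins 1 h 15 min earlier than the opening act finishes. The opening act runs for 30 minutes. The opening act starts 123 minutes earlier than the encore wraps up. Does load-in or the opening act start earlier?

The opening act starts at 12:11 − 123 min = 10:08.
The opening act ends at 10:08 + 30 min = 10:38.
Load-in starts at 10:38 − 75 min = 09:23.
Load-in starts at 09:23 and the opening act starts at 10:08, so load-in is first.

load-in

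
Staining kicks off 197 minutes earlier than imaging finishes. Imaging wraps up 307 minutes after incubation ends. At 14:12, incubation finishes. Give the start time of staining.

Imaging ends at 14:12 + 307 min = 19:19.
Staining starts at 19:19 − 197 min = 16:02.

16:02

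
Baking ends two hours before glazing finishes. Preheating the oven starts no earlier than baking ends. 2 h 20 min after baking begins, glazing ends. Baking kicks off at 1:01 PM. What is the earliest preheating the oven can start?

1:21 PM

Glazing ends at 1:01 PM + 140 min = 3:21 PM.
Baking ends at 3:21 PM − 120 min = 1:21 PM.
Preheating the oven is bounded by baking, so the earliest it can start is 1:21 PM.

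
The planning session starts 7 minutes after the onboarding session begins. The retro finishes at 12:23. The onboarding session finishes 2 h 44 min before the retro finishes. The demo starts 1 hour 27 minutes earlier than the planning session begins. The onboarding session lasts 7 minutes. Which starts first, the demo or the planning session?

The onboarding session ends at 12:23 − 164 min = 09:39.
The onboarding session starts at 09:39 − 7 min = 09:32.
The planning session starts at 09:32 + 7 min = 09:39.
The demo starts at 09:39 − 87 min = 08:12.
The demo starts at 08:12 and the planning session starts at 09:39, so the demo is first.

the demo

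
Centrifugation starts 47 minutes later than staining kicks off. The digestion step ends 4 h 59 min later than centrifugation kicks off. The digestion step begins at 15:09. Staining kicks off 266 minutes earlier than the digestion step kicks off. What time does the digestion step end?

16:29

Staining starts at 15:09 − 266 min = 10:43.
Centrifugation starts at 10:43 + 47 min = 11:30.
The digestion step ends at 11:30 + 299 min = 16:29.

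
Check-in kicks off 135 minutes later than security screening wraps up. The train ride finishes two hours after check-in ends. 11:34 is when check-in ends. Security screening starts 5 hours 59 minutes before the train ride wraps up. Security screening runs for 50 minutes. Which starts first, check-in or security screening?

The train ride ends at 11:34 + 120 min = 13:34.
Security screening starts at 13:34 − 359 min = 07:35.
Security screening ends at 07:35 + 50 min = 08:25.
Check-in starts at 08:25 + 135 min = 10:40.
Check-in starts at 10:40 and security screening starts at 07:35, so security screening is first.

security screening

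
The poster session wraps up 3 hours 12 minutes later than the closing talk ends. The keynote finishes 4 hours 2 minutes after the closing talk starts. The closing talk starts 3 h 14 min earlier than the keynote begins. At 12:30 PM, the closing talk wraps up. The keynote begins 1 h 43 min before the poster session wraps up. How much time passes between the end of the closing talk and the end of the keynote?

2 hours 17 minutes

The poster session ends at 12:30 PM + 192 min = 3:42 PM.
The keynote starts at 3:42 PM − 103 min = 1:59 PM.
The closing talk starts at 1:59 PM − 194 min = 10:45 AM.
The keynote ends at 10:45 AM + 242 min = 2:47 PM.
From 12:30 PM to 2:47 PM is 2 hours 17 minutes.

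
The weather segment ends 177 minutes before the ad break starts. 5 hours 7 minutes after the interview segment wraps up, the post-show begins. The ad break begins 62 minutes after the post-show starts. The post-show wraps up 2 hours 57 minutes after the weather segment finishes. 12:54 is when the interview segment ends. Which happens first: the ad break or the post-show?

the post-show

The post-show starts at 12:54 + 307 min = 18:01.
The ad break starts at 18:01 + 62 min = 19:03.
The ad break starts at 19:03 and the post-show starts at 18:01, so the post-show is first.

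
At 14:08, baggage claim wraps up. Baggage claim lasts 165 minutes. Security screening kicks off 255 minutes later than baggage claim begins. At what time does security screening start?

15:38

Baggage claim starts at 14:08 − 165 min = 11:23.
Security screening starts at 11:23 + 255 min = 15:38.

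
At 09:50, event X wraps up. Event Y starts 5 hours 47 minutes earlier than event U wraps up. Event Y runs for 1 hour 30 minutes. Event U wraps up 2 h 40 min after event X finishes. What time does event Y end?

08:13

Event U ends at 09:50 + 160 min = 12:30.
Event Y starts at 12:30 − 347 min = 06:43.
Event Y ends at 06:43 + 90 min = 08:13.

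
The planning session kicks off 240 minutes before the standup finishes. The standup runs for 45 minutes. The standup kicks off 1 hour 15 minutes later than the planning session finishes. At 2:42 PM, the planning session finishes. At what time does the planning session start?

The standup starts at 2:42 PM + 75 min = 3:57 PM.
The standup ends at 3:57 PM + 45 min = 4:42 PM.
The planning session starts at 4:42 PM − 240 min = 12:42 PM.

12:42 PM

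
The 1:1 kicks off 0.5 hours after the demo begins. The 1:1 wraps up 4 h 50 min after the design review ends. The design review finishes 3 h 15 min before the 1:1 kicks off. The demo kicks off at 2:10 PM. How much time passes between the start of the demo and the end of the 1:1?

2 h 5 min

The 1:1 starts at 2:10 PM + 30 min = 2:40 PM.
The design review ends at 2:40 PM − 195 min = 11:25 AM.
The 1:1 ends at 11:25 AM + 290 min = 4:15 PM.
From 2:10 PM to 4:15 PM is 2 h 5 min.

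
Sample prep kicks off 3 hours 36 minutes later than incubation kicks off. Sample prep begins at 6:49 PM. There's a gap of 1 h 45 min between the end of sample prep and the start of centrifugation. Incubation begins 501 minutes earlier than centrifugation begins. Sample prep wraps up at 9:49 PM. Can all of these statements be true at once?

Centrifugation starts at 9:49 PM + 105 min = 11:34 PM.
Incubation starts at 11:34 PM − 501 min = 3:13 PM.
Sample prep starts at 3:13 PM + 216 min = 6:49 PM.
That matches the stated 6:49 PM, so the schedule is consistent.

Yes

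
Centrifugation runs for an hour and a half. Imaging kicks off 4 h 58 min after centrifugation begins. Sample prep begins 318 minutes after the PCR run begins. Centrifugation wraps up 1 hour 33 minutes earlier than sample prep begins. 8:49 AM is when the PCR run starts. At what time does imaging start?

4:02 PM

Sample prep starts at 8:49 AM + 318 min = 2:07 PM.
Centrifugation ends at 2:07 PM − 93 min = 12:34 PM.
Centrifugation starts at 12:34 PM − 90 min = 11:04 AM.
Imaging starts at 11:04 AM + 298 min = 4:02 PM.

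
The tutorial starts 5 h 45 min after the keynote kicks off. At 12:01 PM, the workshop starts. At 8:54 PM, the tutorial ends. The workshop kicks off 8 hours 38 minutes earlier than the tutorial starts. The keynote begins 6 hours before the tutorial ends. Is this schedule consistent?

The keynote starts at 8:54 PM − 360 min = 2:54 PM.
The tutorial starts at 2:54 PM + 345 min = 8:39 PM.
The workshop starts at 8:39 PM − 518 min = 12:01 PM.
That matches the stated 12:01 PM, so the schedule is consistent.

Yes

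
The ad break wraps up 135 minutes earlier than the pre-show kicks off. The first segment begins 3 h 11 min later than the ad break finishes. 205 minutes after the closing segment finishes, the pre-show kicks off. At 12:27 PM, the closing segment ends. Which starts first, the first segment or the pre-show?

The pre-show starts at 12:27 PM + 205 min = 3:52 PM.
The ad break ends at 3:52 PM − 135 min = 1:37 PM.
The first segment starts at 1:37 PM + 191 min = 4:48 PM.
The first segment starts at 4:48 PM and the pre-show starts at 3:52 PM, so the pre-show is first.

the pre-show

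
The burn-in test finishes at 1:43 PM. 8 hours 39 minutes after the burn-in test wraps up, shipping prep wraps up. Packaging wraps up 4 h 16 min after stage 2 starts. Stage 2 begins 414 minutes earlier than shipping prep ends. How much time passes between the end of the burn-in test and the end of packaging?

Shipping prep ends at 1:43 PM + 519 min = 10:22 PM.
Stage 2 starts at 10:22 PM − 414 min = 3:28 PM.
Packaging ends at 3:28 PM + 256 min = 7:44 PM.
From 1:43 PM to 7:44 PM is 6 h 1 min.

6 h 1 min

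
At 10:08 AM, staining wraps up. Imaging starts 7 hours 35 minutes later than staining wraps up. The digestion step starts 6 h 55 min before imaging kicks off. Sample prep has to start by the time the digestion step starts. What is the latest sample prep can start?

10:48 AM

Imaging starts at 10:08 AM + 455 min = 5:43 PM.
The digestion step starts at 5:43 PM − 415 min = 10:48 AM.
Sample prep is bounded by the digestion step, so the latest it can start is 10:48 AM.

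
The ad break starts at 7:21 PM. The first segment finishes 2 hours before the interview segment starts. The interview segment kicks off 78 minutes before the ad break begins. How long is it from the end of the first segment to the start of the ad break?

3 h 18 min

The interview segment starts at 7:21 PM − 78 min = 6:03 PM.
The first segment ends at 6:03 PM − 120 min = 4:03 PM.
From 4:03 PM to 7:21 PM is 3 h 18 min.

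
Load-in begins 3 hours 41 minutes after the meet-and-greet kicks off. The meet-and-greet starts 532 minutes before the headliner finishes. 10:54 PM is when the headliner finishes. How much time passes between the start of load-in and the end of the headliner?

311 minutes

The meet-and-greet starts at 10:54 PM − 532 min = 2:02 PM.
Load-in starts at 2:02 PM + 221 min = 5:43 PM.
From 5:43 PM to 10:54 PM is 311 minutes.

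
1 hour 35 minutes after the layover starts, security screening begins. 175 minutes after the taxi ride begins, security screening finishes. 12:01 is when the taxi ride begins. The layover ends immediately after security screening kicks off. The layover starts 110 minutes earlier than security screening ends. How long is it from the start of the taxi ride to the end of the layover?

Security screening ends at 12:01 + 175 min = 14:56.
The layover starts at 14:56 − 110 min = 13:06.
Security screening starts at 13:06 + 95 min = 14:41.
So the layover ends at 14:41.
From 12:01 to 14:41 is 160 minutes.

160 minutes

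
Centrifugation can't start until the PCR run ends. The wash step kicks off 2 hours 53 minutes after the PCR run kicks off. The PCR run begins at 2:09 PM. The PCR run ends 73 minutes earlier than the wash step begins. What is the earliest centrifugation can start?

3:49 PM

The wash step starts at 2:09 PM + 173 min = 5:02 PM.
The PCR run ends at 5:02 PM − 73 min = 3:49 PM.
Centrifugation is bounded by the PCR run, so the earliest it can start is 3:49 PM.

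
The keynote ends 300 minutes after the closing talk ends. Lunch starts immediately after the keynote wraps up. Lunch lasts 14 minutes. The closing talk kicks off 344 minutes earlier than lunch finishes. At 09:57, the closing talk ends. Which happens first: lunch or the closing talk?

The keynote ends at 09:57 + 300 min = 14:57.
So lunch starts at 14:57.
Lunch ends at 14:57 + 14 min = 15:11.
The closing talk starts at 15:11 − 344 min = 09:27.
Lunch starts at 14:57 and the closing talk starts at 09:27, so the closing talk is first.

the closing talk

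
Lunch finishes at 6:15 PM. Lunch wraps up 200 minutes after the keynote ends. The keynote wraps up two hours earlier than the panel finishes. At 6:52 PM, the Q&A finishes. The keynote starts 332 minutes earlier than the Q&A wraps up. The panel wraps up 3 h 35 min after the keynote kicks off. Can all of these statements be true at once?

The keynote starts at 6:52 PM − 332 min = 1:20 PM.
The panel ends at 1:20 PM + 215 min = 4:55 PM.
The keynote ends at 4:55 PM − 120 min = 2:55 PM.
Lunch ends at 2:55 PM + 200 min = 6:15 PM.
That matches the stated 6:15 PM, so the schedule is consistent.

Yes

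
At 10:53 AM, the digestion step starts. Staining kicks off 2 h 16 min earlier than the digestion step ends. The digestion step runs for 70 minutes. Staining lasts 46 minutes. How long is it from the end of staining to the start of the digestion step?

The digestion step ends at 10:53 AM + 70 min = 12:03 PM.
Staining starts at 12:03 PM − 136 min = 9:47 AM.
Staining ends at 9:47 AM + 46 min = 10:33 AM.
From 10:33 AM to 10:53 AM is 20 minutes.

20 minutes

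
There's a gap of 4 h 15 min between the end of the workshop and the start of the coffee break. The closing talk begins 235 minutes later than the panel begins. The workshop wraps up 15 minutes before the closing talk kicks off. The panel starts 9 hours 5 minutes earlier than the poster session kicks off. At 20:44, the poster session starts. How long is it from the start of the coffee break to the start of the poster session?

The panel starts at 20:44 − 545 min = 11:39.
The closing talk starts at 11:39 + 235 min = 15:34.
The workshop ends at 15:34 − 15 min = 15:19.
The coffee break starts at 15:19 + 255 min = 19:34.
From 19:34 to 20:44 is 70 minutes.

70 minutes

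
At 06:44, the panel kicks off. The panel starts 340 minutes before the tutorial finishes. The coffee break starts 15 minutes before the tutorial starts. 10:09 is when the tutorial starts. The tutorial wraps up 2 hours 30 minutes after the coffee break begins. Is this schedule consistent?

Yes

The coffee break starts at 10:09 − 15 min = 09:54.
The tutorial ends at 09:54 + 150 min = 12:24.
The panel starts at 12:24 − 340 min = 06:44.
That matches the stated 06:44, so the schedule is consistent.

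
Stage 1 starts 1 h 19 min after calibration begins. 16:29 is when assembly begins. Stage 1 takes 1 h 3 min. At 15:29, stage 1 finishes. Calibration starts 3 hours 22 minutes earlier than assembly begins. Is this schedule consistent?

Yes

Calibration starts at 16:29 − 202 min = 13:07.
Stage 1 starts at 13:07 + 79 min = 14:26.
Stage 1 ends at 14:26 + 63 min = 15:29.
That matches the stated 15:29, so the schedule is consistent.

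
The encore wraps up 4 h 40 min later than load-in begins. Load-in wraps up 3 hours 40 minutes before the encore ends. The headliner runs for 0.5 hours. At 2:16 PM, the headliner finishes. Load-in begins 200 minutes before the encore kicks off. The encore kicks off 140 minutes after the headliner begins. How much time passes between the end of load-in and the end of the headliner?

The headliner starts at 2:16 PM − 30 min = 1:46 PM.
The encore starts at 1:46 PM + 140 min = 4:06 PM.
Load-in starts at 4:06 PM − 200 min = 12:46 PM.
The encore ends at 12:46 PM + 280 min = 5:26 PM.
Load-in ends at 5:26 PM − 220 min = 1:46 PM.
From 1:46 PM to 2:16 PM is 30 minutes.

30 minutes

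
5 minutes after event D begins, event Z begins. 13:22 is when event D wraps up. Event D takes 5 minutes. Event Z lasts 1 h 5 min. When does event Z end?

Event D starts at 13:22 − 5 min = 13:17.
Event Z starts at 13:17 + 5 min = 13:22.
Event Z ends at 13:22 + 65 min = 14:27.

14:27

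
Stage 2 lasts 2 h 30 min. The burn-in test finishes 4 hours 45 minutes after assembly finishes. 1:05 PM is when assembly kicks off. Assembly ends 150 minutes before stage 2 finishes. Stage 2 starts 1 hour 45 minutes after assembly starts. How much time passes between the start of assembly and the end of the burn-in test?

390 minutes

Stage 2 starts at 1:05 PM + 105 min = 2:50 PM.
Stage 2 ends at 2:50 PM + 150 min = 5:20 PM.
Assembly ends at 5:20 PM − 150 min = 2:50 PM.
The burn-in test ends at 2:50 PM + 285 min = 7:35 PM.
From 1:05 PM to 7:35 PM is 390 minutes.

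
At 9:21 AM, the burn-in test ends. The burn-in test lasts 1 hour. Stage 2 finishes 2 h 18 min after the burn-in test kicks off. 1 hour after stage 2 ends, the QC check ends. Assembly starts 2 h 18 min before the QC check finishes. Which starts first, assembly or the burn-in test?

the burn-in test

The burn-in test starts at 9:21 AM − 60 min = 8:21 AM.
Stage 2 ends at 8:21 AM + 138 min = 10:39 AM.
The QC check ends at 10:39 AM + 60 min = 11:39 AM.
Assembly starts at 11:39 AM − 138 min = 9:21 AM.
Assembly starts at 9:21 AM and the burn-in test starts at 8:21 AM, so the burn-in test is first.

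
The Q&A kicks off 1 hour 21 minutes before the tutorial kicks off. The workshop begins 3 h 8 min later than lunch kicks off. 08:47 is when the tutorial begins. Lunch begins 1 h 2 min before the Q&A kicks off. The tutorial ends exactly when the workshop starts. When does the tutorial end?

09:32

The Q&A starts at 08:47 − 81 min = 07:26.
Lunch starts at 07:26 − 62 min = 06:24.
The workshop starts at 06:24 + 188 min = 09:32.
So the tutorial ends at 09:32.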